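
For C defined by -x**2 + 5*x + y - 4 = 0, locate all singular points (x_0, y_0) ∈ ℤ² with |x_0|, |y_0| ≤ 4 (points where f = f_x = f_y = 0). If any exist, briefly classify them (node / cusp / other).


No singular points in the scanned grid; C is smooth there.

Compute partial derivatives:
  f_x = 5 - 2*x.
  f_y = 1.
f_y = 1 is a nonzero constant, so f_y never vanishes: no point (x, y) can satisfy f = f_x = f_y = 0. In particular no (x, y) ∈ {−4, ..., 4}² is singular; the curve is smooth.


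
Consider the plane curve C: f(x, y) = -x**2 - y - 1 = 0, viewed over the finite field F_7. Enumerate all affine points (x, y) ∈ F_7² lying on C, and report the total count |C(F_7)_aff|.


Affine F_7-points: {(0, 6), (1, 5), (2, 2), (3, 4), (4, 4), (5, 2), (6, 5)}; count = 7.

For each of the 49 pairs (x, y) ∈ F_7², evaluate f(x, y) mod 7. Record the zeros.
  x = 0: [0↦6, 1↦5, 2↦4, 3↦3, 4↦2, 5↦1, 6↦0]  zeros at y ∈ {6}
  x = 1: [0↦5, 1↦4, 2↦3, 3↦2, 4↦1, 5↦0, 6↦6]  zeros at y ∈ {5}
  x = 2: [0↦2, 1↦1, 2↦0, 3↦6, 4↦5, 5↦4, 6↦3]  zeros at y ∈ {2}
  x = 3: [0↦4, 1↦3, 2↦2, 3↦1, 4↦0, 5↦6, 6↦5]  zeros at y ∈ {4}
  x = 4: [0↦4, 1↦3, 2↦2, 3↦1, 4↦0, 5↦6, 6↦5]  zeros at y ∈ {4}
  x = 5: [0↦2, 1↦1, 2↦0, 3↦6, 4↦5, 5↦4, 6↦3]  zeros at y ∈ {2}
  x = 6: [0↦5, 1↦4, 2↦3, 3↦2, 4↦1, 5↦0, 6↦6]  zeros at y ∈ {5}
Collecting zeros: affine points = {(0, 6), (1, 5), (2, 2), (3, 4), (4, 4), (5, 2), (6, 5)}.
Total count |C(F_7)_aff| = 7.


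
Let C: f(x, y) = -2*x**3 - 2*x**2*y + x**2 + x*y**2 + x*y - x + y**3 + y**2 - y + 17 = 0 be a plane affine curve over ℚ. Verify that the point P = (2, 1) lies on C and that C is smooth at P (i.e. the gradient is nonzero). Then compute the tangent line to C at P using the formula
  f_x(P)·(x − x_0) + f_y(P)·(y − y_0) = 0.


Tangent line at P: -27*x + 2*y + 52 = 0.

Step 1: f(2, 1) = 0, so P lies on C.
Step 2: partial derivatives
  f_x(x, y) = -6*x**2 - 4*x*y + 2*x + y**2 + y - 1, f_y(x, y) = -2*x**2 + 2*x*y + x + 3*y**2 + 2*y - 1.
  f_x(P) = -27, f_y(P) = 2 (gradient nonzero, so P is smooth).
Step 3: tangent line at P: -27·(x − 2) + 2·(y − 1) = 0.
Expanding: -27*x + 2*y + 52 = 0.


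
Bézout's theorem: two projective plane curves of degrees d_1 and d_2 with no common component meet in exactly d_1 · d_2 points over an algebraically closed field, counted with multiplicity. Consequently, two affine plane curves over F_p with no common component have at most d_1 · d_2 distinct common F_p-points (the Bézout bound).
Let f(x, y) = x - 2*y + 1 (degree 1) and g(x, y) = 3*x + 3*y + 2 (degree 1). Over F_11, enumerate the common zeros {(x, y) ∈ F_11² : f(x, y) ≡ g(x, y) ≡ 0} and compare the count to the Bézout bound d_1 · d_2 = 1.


Common zeros: {(9, 5)}; count = 1; Bézout bound = 1.

deg(f) = 1, deg(g) = 1, so Bézout bound = 1.
Scan x ∈ F_11. For each x, list the y ∈ F_11 with f(x, y) ≡ 0 and those with g(x, y) ≡ 0 (mod 11); the common zeros in that column are the intersection.
  x = 0: f ≡ 0 at y ∈ {6}; g ≡ 0 at y ∈ {3}; common: ∅.
  x = 1: f ≡ 0 at y ∈ {1}; g ≡ 0 at y ∈ {2}; common: ∅.
  x = 2: f ≡ 0 at y ∈ {7}; g ≡ 0 at y ∈ {1}; common: ∅.
  x = 3: f ≡ 0 at y ∈ {2}; g ≡ 0 at y ∈ {0}; common: ∅.
  x = 4: f ≡ 0 at y ∈ {8}; g ≡ 0 at y ∈ {10}; common: ∅.
  x = 5: f ≡ 0 at y ∈ {3}; g ≡ 0 at y ∈ {9}; common: ∅.
  x = 6: f ≡ 0 at y ∈ {9}; g ≡ 0 at y ∈ {8}; common: ∅.
  x = 7: f ≡ 0 at y ∈ {4}; g ≡ 0 at y ∈ {7}; common: ∅.
  x = 8: f ≡ 0 at y ∈ {10}; g ≡ 0 at y ∈ {6}; common: ∅.
  x = 9: f ≡ 0 at y ∈ {5}; g ≡ 0 at y ∈ {5}; common: {5}.
  x = 10: f ≡ 0 at y ∈ {0}; g ≡ 0 at y ∈ {4}; common: ∅.
Collecting: common zeros = {(9, 5)}, so the count is 1.
Comparison with the Bézout bound: 1 ≤ 1 = deg(f)·deg(g), as expected for curves with no common component (the bound is attained).


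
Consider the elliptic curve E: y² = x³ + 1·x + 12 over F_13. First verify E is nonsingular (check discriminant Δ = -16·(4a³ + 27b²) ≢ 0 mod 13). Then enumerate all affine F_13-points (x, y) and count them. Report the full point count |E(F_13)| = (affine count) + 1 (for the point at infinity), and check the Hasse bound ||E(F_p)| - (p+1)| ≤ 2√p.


Affine points = {(0, 5), (0, 8), (1, 1), (1, 12), (2, 3), (2, 10), (3, 4), (3, 9), (5, 5), (5, 8), (6, 0), (8, 5), (8, 8), (9, 3), (9, 10), (12, 6), (12, 7)}; affine count = 17; |E(F_13)| = 18.

Discriminant check: Δ ∝ 4a³ + 27b² = 4·1³ + 27·12² = 4·1 + 27·144 ≡ 5 (mod 13). Nonzero ⇒ E is nonsingular.
For each x ∈ F_13, compute rhs = x³ + 1·x + 12 mod 13, then count y ∈ F_13 with y² ≡ rhs.
  x = 0: rhs = 12, matching y values: 5, 8 (2 points).
  x = 1: rhs = 1, matching y values: 1, 12 (2 points).
  x = 2: rhs = 9, matching y values: 3, 10 (2 points).
  x = 3: rhs = 3, matching y values: 4, 9 (2 points).
  x = 4: rhs = 2, matching y values: none (0 points).
  x = 5: rhs = 12, matching y values: 5, 8 (2 points).
  x = 6: rhs = 0, matching y values: 0 (1 points).
  x = 7: rhs = 11, matching y values: none (0 points).
  x = 8: rhs = 12, matching y values: 5, 8 (2 points).
  x = 9: rhs = 9, matching y values: 3, 10 (2 points).
  x = 10: rhs = 8, matching y values: none (0 points).
  x = 11: rhs = 2, matching y values: none (0 points).
  x = 12: rhs = 10, matching y values: 6, 7 (2 points).
Total affine count: 17.
Full point count |E(F_13)| = 17 + 1 = 18.
Hasse bound: |18 − (13+1)| = |4| = 4 ≤ 2√13 ≈ 7.2111 ✓.


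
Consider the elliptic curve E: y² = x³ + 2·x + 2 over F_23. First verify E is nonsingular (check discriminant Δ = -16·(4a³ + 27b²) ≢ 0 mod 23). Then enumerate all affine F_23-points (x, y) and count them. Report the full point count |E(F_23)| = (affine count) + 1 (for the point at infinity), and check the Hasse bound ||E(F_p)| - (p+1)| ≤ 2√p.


Affine points = {(0, 5), (0, 18), (3, 9), (3, 14), (6, 0), (8, 1), (8, 22), (9, 6), (9, 17), (12, 11), (12, 12), (15, 7), (15, 16), (16, 6), (16, 17), (17, 2), (17, 21), (21, 6), (21, 17)}; affine count = 19; |E(F_23)| = 20.

Discriminant check: Δ ∝ 4a³ + 27b² = 4·2³ + 27·2² = 4·8 + 27·4 ≡ 2 (mod 23). Nonzero ⇒ E is nonsingular.
For each x ∈ F_23, compute rhs = x³ + 2·x + 2 mod 23, then count y ∈ F_23 with y² ≡ rhs.
  x = 0: rhs = 2, matching y values: 5, 18 (2 points).
  x = 1: rhs = 5, matching y values: none (0 points).
  x = 2: rhs = 14, matching y values: none (0 points).
  x = 3: rhs = 12, matching y values: 9, 14 (2 points).
  x = 4: rhs = 5, matching y values: none (0 points).
  x = 5: rhs = 22, matching y values: none (0 points).
  x = 6: rhs = 0, matching y values: 0 (1 points).
  x = 7: rhs = 14, matching y values: none (0 points).
  x = 8: rhs = 1, matching y values: 1, 22 (2 points).
  x = 9: rhs = 13, matching y values: 6, 17 (2 points).
  x = 10: rhs = 10, matching y values: none (0 points).
  x = 11: rhs = 21, matching y values: none (0 points).
  x = 12: rhs = 6, matching y values: 11, 12 (2 points).
  x = 13: rhs = 17, matching y values: none (0 points).
  x = 14: rhs = 14, matching y values: none (0 points).
  x = 15: rhs = 3, matching y values: 7, 16 (2 points).
  x = 16: rhs = 13, matching y values: 6, 17 (2 points).
  x = 17: rhs = 4, matching y values: 2, 21 (2 points).
  x = 18: rhs = 5, matching y values: none (0 points).
  x = 19: rhs = 22, matching y values: none (0 points).
  x = 20: rhs = 15, matching y values: none (0 points).
  x = 21: rhs = 13, matching y values: 6, 17 (2 points).
  x = 22: rhs = 22, matching y values: none (0 points).
Total affine count: 19.
Full point count |E(F_23)| = 19 + 1 = 20.
Hasse bound: |20 − (23+1)| = |-4| = 4 ≤ 2√23 ≈ 9.5917 ✓.


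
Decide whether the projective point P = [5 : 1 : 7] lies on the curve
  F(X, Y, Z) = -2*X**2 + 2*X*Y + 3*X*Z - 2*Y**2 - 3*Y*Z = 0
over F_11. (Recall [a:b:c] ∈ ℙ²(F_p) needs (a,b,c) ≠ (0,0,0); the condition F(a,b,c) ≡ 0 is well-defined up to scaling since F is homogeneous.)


F(5,1,7) ≡ 9 (mod 11); P is NOT on the curve.

Evaluate F(5, 1, 7) term-by-term (mod 11).
  -2*X**2 ↦ -2·25·1·1 = -50
  2*X*Y ↦ 2·5·1·1 = 10
  3*X*Z ↦ 3·5·1·7 = 105
  -2*Y**2 ↦ -2·1·1·1 = -2
  -3*Y*Z ↦ -3·1·1·7 = -21
Sum: F(5, 1, 7) = (-50) + (10) + (105) + (-2) + (-21) = 42.
Reducing mod 11: 42 ≡ 9 (mod 11).
Since F(a, b, c) ≡ 9 ≠ 0 (mod 11), P does NOT lie on the curve.


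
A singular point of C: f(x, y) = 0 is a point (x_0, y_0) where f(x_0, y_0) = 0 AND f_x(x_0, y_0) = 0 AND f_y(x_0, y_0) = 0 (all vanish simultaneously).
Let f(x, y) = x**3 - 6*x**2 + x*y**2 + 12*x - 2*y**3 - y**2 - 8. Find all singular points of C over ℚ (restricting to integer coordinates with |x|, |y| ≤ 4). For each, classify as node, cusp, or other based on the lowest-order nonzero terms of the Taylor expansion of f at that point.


Singular points: {(2, 0)}; classification: cusp.

Compute partial derivatives:
  f_x = 3*x**2 - 12*x + y**2 + 12.
  f_y = 2*x*y - 6*y**2 - 2*y.
Scan x_0 ∈ {−4, ..., 4}. For each x_0, f_y(x_0, y) is a polynomial in y; find its integer roots y ∈ {−4, ..., 4}, then test f_x and f at those candidates.
  x = -4: f_y(-4, y) = -6*y**2 - 10*y; vanishes at y ∈ {0}. (-4, 0): f_x = 108 ≠ 0.
  x = -3: f_y(-3, y) = -6*y**2 - 8*y; vanishes at y ∈ {0}. (-3, 0): f_x = 75 ≠ 0.
  x = -2: f_y(-2, y) = -6*y**2 - 6*y; vanishes at y ∈ {-1, 0}. (-2, -1): f_x = 49 ≠ 0; (-2, 0): f_x = 48 ≠ 0.
  x = -1: f_y(-1, y) = -6*y**2 - 4*y; vanishes at y ∈ {0}. (-1, 0): f_x = 27 ≠ 0.
  x = 0: f_y(0, y) = -6*y**2 - 2*y; vanishes at y ∈ {0}. (0, 0): f_x = 12 ≠ 0.
  x = 1: f_y(1, y) = -6*y**2; vanishes at y ∈ {0}. (1, 0): f_x = 3 ≠ 0.
  x = 2: f_y(2, y) = -6*y**2 + 2*y; vanishes at y ∈ {0}. (2, 0): f_x = 0, f = 0 — SINGULAR.
  x = 3: f_y(3, y) = -6*y**2 + 4*y; vanishes at y ∈ {0}. (3, 0): f_x = 3 ≠ 0.
  x = 4: f_y(4, y) = -6*y**2 + 6*y; vanishes at y ∈ {0, 1}. (4, 0): f_x = 12 ≠ 0; (4, 1): f_x = 13 ≠ 0.
Only singular point on the grid: (2, 0).
Classify: substitute x = 2 + u, y = 0 + v and expand: f = u**3 + u*v**2 - 2*v**3 + v**2.
No constant or linear terms (consistent with a singular point). Quadratic part: v**2. Cubic part: u**3 + u*v**2 - 2*v**3.
The quadratic part v**2 is a perfect square, so there is a single (double) tangent line v = 0, i.e. y = 0. Restricting the cubic part to that line (v = 0) leaves u**3 ≠ 0, so f is not divisible by v and the branch is v² ≈ -u**3 to lowest order — this is a cusp.
Classification: cusp.


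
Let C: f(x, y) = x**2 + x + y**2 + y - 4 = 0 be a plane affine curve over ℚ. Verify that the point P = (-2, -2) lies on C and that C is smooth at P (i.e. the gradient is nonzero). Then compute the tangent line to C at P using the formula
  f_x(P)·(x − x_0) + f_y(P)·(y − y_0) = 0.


Tangent line at P: -3*x - 3*y - 12 = 0.

Step 1: f(-2, -2) = 0, so P lies on C.
Step 2: partial derivatives
  f_x(x, y) = 2*x + 1, f_y(x, y) = 2*y + 1.
  f_x(P) = -3, f_y(P) = -3 (gradient nonzero, so P is smooth).
Step 3: tangent line at P: -3·(x − -2) + -3·(y − -2) = 0.
Expanding: -3*x - 3*y - 12 = 0.


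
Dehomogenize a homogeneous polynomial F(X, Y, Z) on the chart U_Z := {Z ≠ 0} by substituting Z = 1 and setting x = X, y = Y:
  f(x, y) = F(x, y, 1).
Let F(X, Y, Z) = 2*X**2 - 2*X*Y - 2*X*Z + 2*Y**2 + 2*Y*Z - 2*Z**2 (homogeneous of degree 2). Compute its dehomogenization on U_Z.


f(x, y) = 2*x**2 - 2*x*y - 2*x + 2*y**2 + 2*y - 2

On U_Z we set Z = 1. Each monomial c·X^i·Y^j·Z^k in F becomes c·x^i·y^j·1^k = c·x^i·y^j.
Substituting Z = 1: F(X, Y, 1) = 2*x**2 - 2*x*y - 2*x + 2*y**2 + 2*y - 2.
Note: deg(f) ≤ deg(F) = 2; strict inequality happens when F is divisible by Z (lost terms).


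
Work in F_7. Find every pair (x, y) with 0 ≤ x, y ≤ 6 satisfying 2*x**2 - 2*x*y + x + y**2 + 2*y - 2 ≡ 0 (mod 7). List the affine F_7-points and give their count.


Affine F_7-points: {(2, 1)}; count = 1.

For each of the 49 pairs (x, y) ∈ F_7², evaluate f(x, y) mod 7. Record the zeros.
  x = 0: [0↦5, 1↦1, 2↦6, 3↦6, 4↦1, 5↦5, 6↦4]  zeros at y ∈ ∅
  x = 1: [0↦1, 1↦2, 2↦5, 3↦3, 4↦3, 5↦5, 6↦2]  zeros at y ∈ ∅
  x = 2: [0↦1, 1↦0, 2↦1, 3↦4, 4↦2, 5↦2, 6↦4]  zeros at y ∈ {1}
  x = 3: [0↦5, 1↦2, 2↦1, 3↦2, 4↦5, 5↦3, 6↦3]  zeros at y ∈ ∅
  x = 4: [0↦6, 1↦1, 2↦5, 3↦4, 4↦5, 5↦1, 6↦6]  zeros at y ∈ ∅
  x = 5: [0↦4, 1↦4, 2↦6, 3↦3, 4↦2, 5↦3, 6↦6]  zeros at y ∈ ∅
  x = 6: [0↦6, 1↦4, 2↦4, 3↦6, 4↦3, 5↦2, 6↦3]  zeros at y ∈ ∅
Collecting zeros: affine points = {(2, 1)}.
Total count |C(F_7)_aff| = 1.


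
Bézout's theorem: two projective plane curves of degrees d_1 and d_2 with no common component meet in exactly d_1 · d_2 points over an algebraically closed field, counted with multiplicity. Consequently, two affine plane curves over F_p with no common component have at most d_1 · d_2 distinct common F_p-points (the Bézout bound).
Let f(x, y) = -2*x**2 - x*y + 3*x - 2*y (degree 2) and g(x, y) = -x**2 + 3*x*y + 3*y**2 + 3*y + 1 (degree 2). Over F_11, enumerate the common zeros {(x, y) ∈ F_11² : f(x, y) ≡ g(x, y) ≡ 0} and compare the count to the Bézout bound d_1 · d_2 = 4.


Common zeros: ∅; count = 0; Bézout bound = 4.

deg(f) = 2, deg(g) = 2, so Bézout bound = 4.
Scan x ∈ F_11. For each x, list the y ∈ F_11 with f(x, y) ≡ 0 and those with g(x, y) ≡ 0 (mod 11); the common zeros in that column are the intersection.
  x = 0: f ≡ 0 at y ∈ {0}; g ≡ 0 at y ∈ ∅; common: ∅.
  x = 1: f ≡ 0 at y ∈ {4}; g ≡ 0 at y ∈ {0, 9}; common: ∅.
  x = 2: f ≡ 0 at y ∈ {5}; g ≡ 0 at y ∈ ∅; common: ∅.
  x = 3: f ≡ 0 at y ∈ {7}; g ≡ 0 at y ∈ {3, 4}; common: ∅.
  x = 4: f ≡ 0 at y ∈ {4}; g ≡ 0 at y ∈ {8, 9}; common: ∅.
  x = 5: f ≡ 0 at y ∈ {6}; g ≡ 0 at y ∈ ∅; common: ∅.
  x = 6: f ≡ 0 at y ∈ {7}; g ≡ 0 at y ∈ {1, 3}; common: ∅.
  x = 7: f ≡ 0 at y ∈ {0}; g ≡ 0 at y ∈ ∅; common: ∅.
  x = 8: f ≡ 0 at y ∈ {5}; g ≡ 0 at y ∈ {1}; common: ∅.
  x = 9: f ≡ 0 at y ∈ ∅; g ≡ 0 at y ∈ {4, 8}; common: ∅.
  x = 10: f ≡ 0 at y ∈ {6}; g ≡ 0 at y ∈ {0}; common: ∅.
Collecting: common zeros = ∅, so the count is 0.
Comparison with the Bézout bound: 0 ≤ 4 = deg(f)·deg(g), as expected for curves with no common component (the affine F_11-count falls short of the bound because intersections may lie at infinity, over extension fields, or carry multiplicity).


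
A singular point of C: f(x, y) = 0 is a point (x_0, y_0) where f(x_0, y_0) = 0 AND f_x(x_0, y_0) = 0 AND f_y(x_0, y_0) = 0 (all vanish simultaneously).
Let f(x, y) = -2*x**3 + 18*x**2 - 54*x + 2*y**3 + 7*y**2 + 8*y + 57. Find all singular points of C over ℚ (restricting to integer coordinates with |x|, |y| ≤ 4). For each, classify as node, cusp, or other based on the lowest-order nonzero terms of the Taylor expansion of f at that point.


Singular points: {(3, -1)}; classification: cusp.

Compute partial derivatives:
  f_x = -6*x**2 + 36*x - 54.
  f_y = 6*y**2 + 14*y + 8.
Scan x_0 ∈ {−4, ..., 4}. For each x_0, f_y(x_0, y) is a polynomial in y; find its integer roots y ∈ {−4, ..., 4}, then test f_x and f at those candidates.
  x = -4: f_y(-4, y) = 6*y**2 + 14*y + 8; vanishes at y ∈ {-1}. (-4, -1): f_x = -294 ≠ 0.
  x = -3: f_y(-3, y) = 6*y**2 + 14*y + 8; vanishes at y ∈ {-1}. (-3, -1): f_x = -216 ≠ 0.
  x = -2: f_y(-2, y) = 6*y**2 + 14*y + 8; vanishes at y ∈ {-1}. (-2, -1): f_x = -150 ≠ 0.
  x = -1: f_y(-1, y) = 6*y**2 + 14*y + 8; vanishes at y ∈ {-1}. (-1, -1): f_x = -96 ≠ 0.
  x = 0: f_y(0, y) = 6*y**2 + 14*y + 8; vanishes at y ∈ {-1}. (0, -1): f_x = -54 ≠ 0.
  x = 1: f_y(1, y) = 6*y**2 + 14*y + 8; vanishes at y ∈ {-1}. (1, -1): f_x = -24 ≠ 0.
  x = 2: f_y(2, y) = 6*y**2 + 14*y + 8; vanishes at y ∈ {-1}. (2, -1): f_x = -6 ≠ 0.
  x = 3: f_y(3, y) = 6*y**2 + 14*y + 8; vanishes at y ∈ {-1}. (3, -1): f_x = 0, f = 0 — SINGULAR.
  x = 4: f_y(4, y) = 6*y**2 + 14*y + 8; vanishes at y ∈ {-1}. (4, -1): f_x = -6 ≠ 0.
Only singular point on the grid: (3, -1).
Classify: substitute x = 3 + u, y = -1 + v and expand: f = -2*u**3 + 2*v**3 + v**2.
No constant or linear terms (consistent with a singular point). Quadratic part: v**2. Cubic part: -2*u**3 + 2*v**3.
The quadratic part v**2 is a perfect square, so there is a single (double) tangent line v = 0, i.e. y = -1. Restricting the cubic part to that line (v = 0) leaves -2*u**3 ≠ 0, so f is not divisible by v and the branch is v² ≈ 2*u**3 to lowest order — this is a cusp.
Classification: cusp.


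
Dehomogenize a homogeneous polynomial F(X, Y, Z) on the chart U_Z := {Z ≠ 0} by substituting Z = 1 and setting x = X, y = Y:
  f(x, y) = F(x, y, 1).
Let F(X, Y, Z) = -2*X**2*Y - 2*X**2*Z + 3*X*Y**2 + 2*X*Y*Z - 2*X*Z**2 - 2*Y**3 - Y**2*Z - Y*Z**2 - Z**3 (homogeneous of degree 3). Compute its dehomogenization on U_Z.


f(x, y) = -2*x**2*y - 2*x**2 + 3*x*y**2 + 2*x*y - 2*x - 2*y**3 - y**2 - y - 1

On U_Z we set Z = 1. Each monomial c·X^i·Y^j·Z^k in F becomes c·x^i·y^j·1^k = c·x^i·y^j.
Substituting Z = 1: F(X, Y, 1) = -2*x**2*y - 2*x**2 + 3*x*y**2 + 2*x*y - 2*x - 2*y**3 - y**2 - y - 1.
Note: deg(f) ≤ deg(F) = 3; strict inequality happens when F is divisible by Z (lost terms).


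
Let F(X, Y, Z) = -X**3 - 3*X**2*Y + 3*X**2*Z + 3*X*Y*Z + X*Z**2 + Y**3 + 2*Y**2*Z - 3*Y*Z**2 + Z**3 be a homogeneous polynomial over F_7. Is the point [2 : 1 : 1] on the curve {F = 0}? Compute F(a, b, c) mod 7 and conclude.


F(2,1,1) ≡ 1 (mod 7); P is NOT on the curve.

Evaluate F(2, 1, 1) term-by-term (mod 7).
  -X**3 ↦ -1·8·1·1 = -8
  -3*X**2*Y ↦ -3·4·1·1 = -12
  3*X**2*Z ↦ 3·4·1·1 = 12
  3*X*Y*Z ↦ 3·2·1·1 = 6
  X*Z**2 ↦ 1·2·1·1 = 2
  Y**3 ↦ 1·1·1·1 = 1
  2*Y**2*Z ↦ 2·1·1·1 = 2
  -3*Y*Z**2 ↦ -3·1·1·1 = -3
  Z**3 ↦ 1·1·1·1 = 1
Sum: F(2, 1, 1) = (-8) + (-12) + (12) + (6) + (2) + (1) + (2) + (-3) + (1) = 1.
Reducing mod 7: 1 ≡ 1 (mod 7).
Since F(a, b, c) ≡ 1 ≠ 0 (mod 7), P does NOT lie on the curve.


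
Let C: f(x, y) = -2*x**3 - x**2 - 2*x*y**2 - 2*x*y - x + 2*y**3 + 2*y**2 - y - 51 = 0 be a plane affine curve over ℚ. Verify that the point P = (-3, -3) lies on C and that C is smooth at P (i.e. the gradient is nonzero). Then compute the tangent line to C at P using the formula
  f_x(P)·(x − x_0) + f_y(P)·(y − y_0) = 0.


Tangent line at P: -61*x + 11*y - 150 = 0.

Step 1: f(-3, -3) = 0, so P lies on C.
Step 2: partial derivatives
  f_x(x, y) = -6*x**2 - 2*x - 2*y**2 - 2*y - 1, f_y(x, y) = -4*x*y - 2*x + 6*y**2 + 4*y - 1.
  f_x(P) = -61, f_y(P) = 11 (gradient nonzero, so P is smooth).
Step 3: tangent line at P: -61·(x − -3) + 11·(y − -3) = 0.
Expanding: -61*x + 11*y - 150 = 0.


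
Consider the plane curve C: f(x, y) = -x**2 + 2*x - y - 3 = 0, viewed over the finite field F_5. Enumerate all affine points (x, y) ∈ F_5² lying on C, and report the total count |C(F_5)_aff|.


Affine F_5-points: {(0, 2), (1, 3), (2, 2), (3, 4), (4, 4)}; count = 5.

For each of the 25 pairs (x, y) ∈ F_5², evaluate f(x, y) mod 5. Record the zeros.
  x = 0: [0↦2, 1↦1, 2↦0, 3↦4, 4↦3]  zeros at y ∈ {2}
  x = 1: [0↦3, 1↦2, 2↦1, 3↦0, 4↦4]  zeros at y ∈ {3}
  x = 2: [0↦2, 1↦1, 2↦0, 3↦4, 4↦3]  zeros at y ∈ {2}
  x = 3: [0↦4, 1↦3, 2↦2, 3↦1, 4↦0]  zeros at y ∈ {4}
  x = 4: [0↦4, 1↦3, 2↦2, 3↦1, 4↦0]  zeros at y ∈ {4}
Collecting zeros: affine points = {(0, 2), (1, 3), (2, 2), (3, 4), (4, 4)}.
Total count |C(F_5)_aff| = 5.


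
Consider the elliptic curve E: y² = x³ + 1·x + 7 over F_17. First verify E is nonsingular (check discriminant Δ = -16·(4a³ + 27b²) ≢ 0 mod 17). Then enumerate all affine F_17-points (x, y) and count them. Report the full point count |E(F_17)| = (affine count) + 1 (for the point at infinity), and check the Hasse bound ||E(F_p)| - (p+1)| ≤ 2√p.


Affine points = {(1, 3), (1, 14), (2, 0), (5, 1), (5, 16), (6, 5), (6, 12), (7, 0), (8, 0), (12, 8), (12, 9)}; affine count = 11; |E(F_17)| = 12.

Discriminant check: Δ ∝ 4a³ + 27b² = 4·1³ + 27·7² = 4·1 + 27·49 ≡ 1 (mod 17). Nonzero ⇒ E is nonsingular.
For each x ∈ F_17, compute rhs = x³ + 1·x + 7 mod 17, then count y ∈ F_17 with y² ≡ rhs.
  x = 0: rhs = 7, matching y values: none (0 points).
  x = 1: rhs = 9, matching y values: 3, 14 (2 points).
  x = 2: rhs = 0, matching y values: 0 (1 points).
  x = 3: rhs = 3, matching y values: none (0 points).
  x = 4: rhs = 7, matching y values: none (0 points).
  x = 5: rhs = 1, matching y values: 1, 16 (2 points).
  x = 6: rhs = 8, matching y values: 5, 12 (2 points).
  x = 7: rhs = 0, matching y values: 0 (1 points).
  x = 8: rhs = 0, matching y values: 0 (1 points).
  x = 9: rhs = 14, matching y values: none (0 points).
  x = 10: rhs = 14, matching y values: none (0 points).
  x = 11: rhs = 6, matching y values: none (0 points).
  x = 12: rhs = 13, matching y values: 8, 9 (2 points).
  x = 13: rhs = 7, matching y values: none (0 points).
  x = 14: rhs = 11, matching y values: none (0 points).
  x = 15: rhs = 14, matching y values: none (0 points).
  x = 16: rhs = 5, matching y values: none (0 points).
Total affine count: 11.
Full point count |E(F_17)| = 11 + 1 = 12.
Hasse bound: |12 − (17+1)| = |-6| = 6 ≤ 2√17 ≈ 8.2462 ✓.


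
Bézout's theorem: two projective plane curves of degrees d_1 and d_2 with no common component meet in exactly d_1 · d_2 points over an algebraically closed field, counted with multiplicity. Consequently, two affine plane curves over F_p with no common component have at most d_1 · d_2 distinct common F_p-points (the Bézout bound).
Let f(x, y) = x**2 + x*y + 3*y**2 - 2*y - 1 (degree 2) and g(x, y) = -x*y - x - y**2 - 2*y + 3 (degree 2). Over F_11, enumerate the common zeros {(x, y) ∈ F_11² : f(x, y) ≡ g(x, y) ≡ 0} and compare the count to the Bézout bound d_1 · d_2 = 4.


Common zeros: {(0, 1)}; count = 1; Bézout bound = 4.

deg(f) = 2, deg(g) = 2, so Bézout bound = 4.
Scan x ∈ F_11. For each x, list the y ∈ F_11 with f(x, y) ≡ 0 and those with g(x, y) ≡ 0 (mod 11); the common zeros in that column are the intersection.
  x = 0: f ≡ 0 at y ∈ {1, 7}; g ≡ 0 at y ∈ {1, 8}; common: {1}.
  x = 1: f ≡ 0 at y ∈ {0, 4}; g ≡ 0 at y ∈ ∅; common: ∅.
  x = 2: f ≡ 0 at y ∈ ∅; g ≡ 0 at y ∈ {2, 5}; common: ∅.
  x = 3: f ≡ 0 at y ∈ {2, 5}; g ≡ 0 at y ∈ {0, 6}; common: ∅.
  x = 4: f ≡ 0 at y ∈ {7}; g ≡ 0 at y ∈ ∅; common: ∅.
  x = 5: f ≡ 0 at y ∈ ∅; g ≡ 0 at y ∈ ∅; common: ∅.
  x = 6: f ≡ 0 at y ∈ {2, 4}; g ≡ 0 at y ∈ ∅; common: ∅.
  x = 7: f ≡ 0 at y ∈ ∅; g ≡ 0 at y ∈ ∅; common: ∅.
  x = 8: f ≡ 0 at y ∈ ∅; g ≡ 0 at y ∈ {3, 9}; common: ∅.
  x = 9: f ≡ 0 at y ∈ ∅; g ≡ 0 at y ∈ {4, 7}; common: ∅.
  x = 10: f ≡ 0 at y ∈ {0, 1}; g ≡ 0 at y ∈ ∅; common: ∅.
Collecting: common zeros = {(0, 1)}, so the count is 1.
Comparison with the Bézout bound: 1 ≤ 4 = deg(f)·deg(g), as expected for curves with no common component (the affine F_11-count falls short of the bound because intersections may lie at infinity, over extension fields, or carry multiplicity).


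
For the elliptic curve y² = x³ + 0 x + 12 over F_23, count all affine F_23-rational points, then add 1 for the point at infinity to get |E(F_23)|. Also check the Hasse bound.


Affine points = {(0, 9), (0, 14), (1, 6), (1, 17), (3, 4), (3, 19), (8, 8), (8, 15), (10, 0), (11, 3), (11, 20), (13, 1), (13, 22), (15, 11), (15, 12), (17, 7), (17, 16), (18, 5), (18, 18), (20, 10), (20, 13), (21, 2), (21, 21)}; affine count = 23; |E(F_23)| = 24.

Discriminant check: Δ ∝ 4a³ + 27b² = 4·0³ + 27·12² = 4·0 + 27·144 ≡ 1 (mod 23). Nonzero ⇒ E is nonsingular.
For each x ∈ F_23, compute rhs = x³ + 0·x + 12 mod 23, then count y ∈ F_23 with y² ≡ rhs.
  x = 0: rhs = 12, matching y values: 9, 14 (2 points).
  x = 1: rhs = 13, matching y values: 6, 17 (2 points).
  x = 2: rhs = 20, matching y values: none (0 points).
  x = 3: rhs = 16, matching y values: 4, 19 (2 points).
  x = 4: rhs = 7, matching y values: none (0 points).
  x = 5: rhs = 22, matching y values: none (0 points).
  x = 6: rhs = 21, matching y values: none (0 points).
  x = 7: rhs = 10, matching y values: none (0 points).
  x = 8: rhs = 18, matching y values: 8, 15 (2 points).
  x = 9: rhs = 5, matching y values: none (0 points).
  x = 10: rhs = 0, matching y values: 0 (1 points).
  x = 11: rhs = 9, matching y values: 3, 20 (2 points).
  x = 12: rhs = 15, matching y values: none (0 points).
  x = 13: rhs = 1, matching y values: 1, 22 (2 points).
  x = 14: rhs = 19, matching y values: none (0 points).
  x = 15: rhs = 6, matching y values: 11, 12 (2 points).
  x = 16: rhs = 14, matching y values: none (0 points).
  x = 17: rhs = 3, matching y values: 7, 16 (2 points).
  x = 18: rhs = 2, matching y values: 5, 18 (2 points).
  x = 19: rhs = 17, matching y values: none (0 points).
  x = 20: rhs = 8, matching y values: 10, 13 (2 points).
  x = 21: rhs = 4, matching y values: 2, 21 (2 points).
  x = 22: rhs = 11, matching y values: none (0 points).
Total affine count: 23.
Full point count |E(F_23)| = 23 + 1 = 24.
Hasse bound: |24 − (23+1)| = |0| = 0 ≤ 2√23 ≈ 9.5917 ✓.


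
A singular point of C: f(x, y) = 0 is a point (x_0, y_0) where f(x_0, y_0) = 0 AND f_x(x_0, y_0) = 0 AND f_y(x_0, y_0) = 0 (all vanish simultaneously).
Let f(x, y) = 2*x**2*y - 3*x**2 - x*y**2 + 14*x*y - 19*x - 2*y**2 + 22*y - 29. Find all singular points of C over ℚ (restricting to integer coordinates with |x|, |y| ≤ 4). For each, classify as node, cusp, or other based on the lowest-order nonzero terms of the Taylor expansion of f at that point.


Singular points: {(-3, 1)}; classification: node.

Compute partial derivatives:
  f_x = 4*x*y - 6*x - y**2 + 14*y - 19.
  f_y = 2*x**2 - 2*x*y + 14*x - 4*y + 22.
Scan x_0 ∈ {−4, ..., 4}. For each x_0, f_y(x_0, y) is a polynomial in y; find its integer roots y ∈ {−4, ..., 4}, then test f_x and f at those candidates.
  x = -4: f_y(-4, y) = 4*y - 2; no integer root y with |y| ≤ 4.
  x = -3: f_y(-3, y) = 2*y - 2; vanishes at y ∈ {1}. (-3, 1): f_x = 0, f = 0 — SINGULAR.
  x = -2: f_y(-2, y) = 2; no integer root y with |y| ≤ 4.
  x = -1: f_y(-1, y) = 10 - 2*y; no integer root y with |y| ≤ 4.
  x = 0: f_y(0, y) = 22 - 4*y; no integer root y with |y| ≤ 4.
  x = 1: f_y(1, y) = 38 - 6*y; no integer root y with |y| ≤ 4.
  x = 2: f_y(2, y) = 58 - 8*y; no integer root y with |y| ≤ 4.
  x = 3: f_y(3, y) = 82 - 10*y; no integer root y with |y| ≤ 4.
  x = 4: f_y(4, y) = 110 - 12*y; no integer root y with |y| ≤ 4.
Only singular point on the grid: (-3, 1).
Classify: substitute x = -3 + u, y = 1 + v and expand: f = 2*u**2*v - u**2 - u*v**2 + v**2.
No constant or linear terms (consistent with a singular point). Quadratic part: -u**2 + v**2. Cubic part: 2*u**2*v - u*v**2.
The quadratic part v**2 - u**2 = (v − u)(v + u) splits into two distinct linear factors, so there are two distinct tangent lines y − 1 = ±(x − -3) — this is a node (ordinary double point).
Classification: node.


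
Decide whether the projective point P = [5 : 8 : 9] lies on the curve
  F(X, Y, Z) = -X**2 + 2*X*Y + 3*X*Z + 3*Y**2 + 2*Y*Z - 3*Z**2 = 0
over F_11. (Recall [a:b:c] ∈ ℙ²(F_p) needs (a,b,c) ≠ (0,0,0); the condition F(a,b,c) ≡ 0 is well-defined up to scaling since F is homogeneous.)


F(5,8,9) ≡ 8 (mod 11); P is NOT on the curve.

Evaluate F(5, 8, 9) term-by-term (mod 11).
  -X**2 ↦ -1·25·1·1 = -25
  2*X*Y ↦ 2·5·8·1 = 80
  3*X*Z ↦ 3·5·1·9 = 135
  3*Y**2 ↦ 3·1·64·1 = 192
  2*Y*Z ↦ 2·1·8·9 = 144
  -3*Z**2 ↦ -3·1·1·81 = -243
Sum: F(5, 8, 9) = (-25) + (80) + (135) + (192) + (144) + (-243) = 283.
Reducing mod 11: 283 ≡ 8 (mod 11).
Since F(a, b, c) ≡ 8 ≠ 0 (mod 11), P does NOT lie on the curve.


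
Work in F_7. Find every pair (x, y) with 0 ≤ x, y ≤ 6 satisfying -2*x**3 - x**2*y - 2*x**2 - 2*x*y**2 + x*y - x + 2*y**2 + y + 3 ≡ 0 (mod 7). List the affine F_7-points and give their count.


Affine F_7-points: {(1, 2), (3, 2), (4, 0), (4, 4), (5, 1), (6, 1)}; count = 6.

For each of the 49 pairs (x, y) ∈ F_7², evaluate f(x, y) mod 7. Record the zeros.
  x = 0: [0↦3, 1↦6, 2↦6, 3↦3, 4↦4, 5↦2, 6↦4]  zeros at y ∈ ∅
  x = 1: [0↦5, 1↦6, 2↦0, 3↦1, 4↦2, 5↦3, 6↦4]  zeros at y ∈ {2}
  x = 2: [0↦5, 1↦2, 2↦2, 3↦5, 4↦4, 5↦6, 6↦4]  zeros at y ∈ ∅
  x = 3: [0↦5, 1↦3, 2↦0, 3↦3, 4↦5, 5↦6, 6↦6]  zeros at y ∈ {2}
  x = 4: [0↦0, 1↦4, 2↦3, 3↦4, 4↦0, 5↦5, 6↦5]  zeros at y ∈ {0, 4}
  x = 5: [0↦6, 1↦0, 2↦6, 3↦3, 4↦5, 5↦5, 6↦3]  zeros at y ∈ {1}
  x = 6: [0↦4, 1↦0, 2↦4, 3↦2, 4↦1, 5↦1, 6↦2]  zeros at y ∈ {1}
Collecting zeros: affine points = {(1, 2), (3, 2), (4, 0), (4, 4), (5, 1), (6, 1)}.
Total count |C(F_7)_aff| = 6.


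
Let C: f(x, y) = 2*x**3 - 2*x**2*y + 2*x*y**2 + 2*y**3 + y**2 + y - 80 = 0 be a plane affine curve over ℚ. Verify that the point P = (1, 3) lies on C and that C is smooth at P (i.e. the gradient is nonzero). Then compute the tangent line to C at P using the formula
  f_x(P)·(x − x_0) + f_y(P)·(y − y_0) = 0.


Tangent line at P: 12*x + 71*y - 225 = 0.

Step 1: f(1, 3) = 0, so P lies on C.
Step 2: partial derivatives
  f_x(x, y) = 6*x**2 - 4*x*y + 2*y**2, f_y(x, y) = -2*x**2 + 4*x*y + 6*y**2 + 2*y + 1.
  f_x(P) = 12, f_y(P) = 71 (gradient nonzero, so P is smooth).
Step 3: tangent line at P: 12·(x − 1) + 71·(y − 3) = 0.
Expanding: 12*x + 71*y - 225 = 0.


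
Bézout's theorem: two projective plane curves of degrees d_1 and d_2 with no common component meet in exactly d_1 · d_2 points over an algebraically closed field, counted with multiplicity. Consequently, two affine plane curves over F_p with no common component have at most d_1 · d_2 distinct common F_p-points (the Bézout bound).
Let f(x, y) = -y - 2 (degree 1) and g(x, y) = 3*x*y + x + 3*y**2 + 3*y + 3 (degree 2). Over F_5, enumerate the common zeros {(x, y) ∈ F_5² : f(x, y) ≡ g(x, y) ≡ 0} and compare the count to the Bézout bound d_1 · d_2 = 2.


Common zeros: ∅; count = 0; Bézout bound = 2.

deg(f) = 1, deg(g) = 2, so Bézout bound = 2.
Scan x ∈ F_5. For each x, list the y ∈ F_5 with f(x, y) ≡ 0 and those with g(x, y) ≡ 0 (mod 5); the common zeros in that column are the intersection.
  x = 0: f ≡ 0 at y ∈ {3}; g ≡ 0 at y ∈ ∅; common: ∅.
  x = 1: f ≡ 0 at y ∈ {3}; g ≡ 0 at y ∈ ∅; common: ∅.
  x = 2: f ≡ 0 at y ∈ {3}; g ≡ 0 at y ∈ {0, 2}; common: ∅.
  x = 3: f ≡ 0 at y ∈ {3}; g ≡ 0 at y ∈ ∅; common: ∅.
  x = 4: f ≡ 0 at y ∈ {3}; g ≡ 0 at y ∈ {1, 4}; common: ∅.
Collecting: common zeros = ∅, so the count is 0.
Comparison with the Bézout bound: 0 ≤ 2 = deg(f)·deg(g), as expected for curves with no common component (the affine F_5-count falls short of the bound because intersections may lie at infinity, over extension fields, or carry multiplicity).


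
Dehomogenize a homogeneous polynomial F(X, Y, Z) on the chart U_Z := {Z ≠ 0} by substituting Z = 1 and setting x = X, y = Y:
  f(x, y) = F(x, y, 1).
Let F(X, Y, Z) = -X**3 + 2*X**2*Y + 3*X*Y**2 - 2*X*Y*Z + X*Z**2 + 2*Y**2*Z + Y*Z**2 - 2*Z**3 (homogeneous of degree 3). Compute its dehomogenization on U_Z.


f(x, y) = -x**3 + 2*x**2*y + 3*x*y**2 - 2*x*y + x + 2*y**2 + y - 2

On U_Z we set Z = 1. Each monomial c·X^i·Y^j·Z^k in F becomes c·x^i·y^j·1^k = c·x^i·y^j.
Substituting Z = 1: F(X, Y, 1) = -x**3 + 2*x**2*y + 3*x*y**2 - 2*x*y + x + 2*y**2 + y - 2.
Note: deg(f) ≤ deg(F) = 3; strict inequality happens when F is divisible by Z (lost terms).


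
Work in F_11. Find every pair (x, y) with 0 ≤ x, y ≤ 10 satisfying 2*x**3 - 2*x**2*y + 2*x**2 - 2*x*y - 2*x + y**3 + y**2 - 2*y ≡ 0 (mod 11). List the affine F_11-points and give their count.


Affine F_11-points: {(0, 0), (0, 1), (0, 9), (1, 7), (2, 4), (2, 8), (2, 9), (3, 0), (5, 10), (6, 9), (7, 0), (8, 7), (10, 6)}; count = 13.

For each of the 121 pairs (x, y) ∈ F_11², evaluate f(x, y) mod 11. Record the zeros.
  x = 0: [0↦0, 1↦0, 2↦8, 3↦8, 4↦6, 5↦8, 6↦9, 7↦4, 8↦10, 9↦0, 10↦2]  zeros at y ∈ {0, 1, 9}
  x = 1: [0↦2, 1↦9, 2↦2, 3↦9, 4↦3, 5↦1, 6↦9, 7↦0, 8↦2, 9↦10, 10↦8]  zeros at y ∈ {7}
  x = 2: [0↦9, 1↦8, 2↦4, 3↦3, 4↦0, 5↦1, 6↦1, 7↦6, 8↦0, 9↦0, 10↦1]  zeros at y ∈ {4, 8, 9}
  x = 3: [0↦0, 1↦9, 2↦4, 3↦2, 4↦9, 5↦9, 6↦8, 7↦1, 8↦5, 9↦4, 10↦4]  zeros at y ∈ {0}
  x = 4: [0↦9, 1↦2, 2↦3, 3↦7, 4↦9, 5↦4, 6↦9, 7↦8, 8↦7, 9↦1, 10↦7]  zeros at y ∈ ∅
  x = 5: [0↦4, 1↦10, 2↦2, 3↦8, 4↦1, 5↦9, 6↦5, 7↦6, 8↦7, 9↦3, 10↦0]  zeros at y ∈ {10}
  x = 6: [0↦8, 1↦1, 2↦2, 3↦6, 4↦8, 5↦3, 6↦8, 7↦7, 8↦6, 9↦0, 10↦6]  zeros at y ∈ {9}
  x = 7: [0↦0, 1↦9, 2↦4, 3↦2, 4↦9, 5↦9, 6↦8, 7↦1, 8↦5, 9↦4, 10↦4]  zeros at y ∈ {0}
  x = 8: [0↦3, 1↦2, 2↦9, 3↦8, 4↦5, 5↦6, 6↦6, 7↦0, 8↦5, 9↦5, 10↦6]  zeros at y ∈ {7}
  x = 9: [0↦7, 1↦3, 2↦7, 3↦3, 4↦8, 5↦6, 6↦3, 7↦5, 8↦7, 9↦4, 10↦2]  zeros at y ∈ ∅
  x = 10: [0↦2, 1↦2, 2↦10, 3↦10, 4↦8, 5↦10, 6↦0, 7↦6, 8↦1, 9↦2, 10↦4]  zeros at y ∈ {6}
Collecting zeros: affine points = {(0, 0), (0, 1), (0, 9), (1, 7), (2, 4), (2, 8), (2, 9), (3, 0), (5, 10), (6, 9), (7, 0), (8, 7), (10, 6)}.
Total count |C(F_11)_aff| = 13.


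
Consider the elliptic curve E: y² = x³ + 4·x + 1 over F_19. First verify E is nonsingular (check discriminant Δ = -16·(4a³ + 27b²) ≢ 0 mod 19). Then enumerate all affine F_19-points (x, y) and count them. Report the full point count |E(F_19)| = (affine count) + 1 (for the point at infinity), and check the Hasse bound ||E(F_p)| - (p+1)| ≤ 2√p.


Affine points = {(0, 1), (0, 18), (1, 5), (1, 14), (2, 6), (2, 13), (4, 9), (4, 10), (7, 7), (7, 12), (9, 5), (9, 14), (15, 4), (15, 15), (16, 0), (17, 2), (17, 17)}; affine count = 17; |E(F_19)| = 18.

Discriminant check: Δ ∝ 4a³ + 27b² = 4·4³ + 27·1² = 4·64 + 27·1 ≡ 17 (mod 19). Nonzero ⇒ E is nonsingular.
For each x ∈ F_19, compute rhs = x³ + 4·x + 1 mod 19, then count y ∈ F_19 with y² ≡ rhs.
  x = 0: rhs = 1, matching y values: 1, 18 (2 points).
  x = 1: rhs = 6, matching y values: 5, 14 (2 points).
  x = 2: rhs = 17, matching y values: 6, 13 (2 points).
  x = 3: rhs = 2, matching y values: none (0 points).
  x = 4: rhs = 5, matching y values: 9, 10 (2 points).
  x = 5: rhs = 13, matching y values: none (0 points).
  x = 6: rhs = 13, matching y values: none (0 points).
  x = 7: rhs = 11, matching y values: 7, 12 (2 points).
  x = 8: rhs = 13, matching y values: none (0 points).
  x = 9: rhs = 6, matching y values: 5, 14 (2 points).
  x = 10: rhs = 15, matching y values: none (0 points).
  x = 11: rhs = 8, matching y values: none (0 points).
  x = 12: rhs = 10, matching y values: none (0 points).
  x = 13: rhs = 8, matching y values: none (0 points).
  x = 14: rhs = 8, matching y values: none (0 points).
  x = 15: rhs = 16, matching y values: 4, 15 (2 points).
  x = 16: rhs = 0, matching y values: 0 (1 points).
  x = 17: rhs = 4, matching y values: 2, 17 (2 points).
  x = 18: rhs = 15, matching y values: none (0 points).
Total affine count: 17.
Full point count |E(F_19)| = 17 + 1 = 18.
Hasse bound: |18 − (19+1)| = |-2| = 2 ≤ 2√19 ≈ 8.7178 ✓.


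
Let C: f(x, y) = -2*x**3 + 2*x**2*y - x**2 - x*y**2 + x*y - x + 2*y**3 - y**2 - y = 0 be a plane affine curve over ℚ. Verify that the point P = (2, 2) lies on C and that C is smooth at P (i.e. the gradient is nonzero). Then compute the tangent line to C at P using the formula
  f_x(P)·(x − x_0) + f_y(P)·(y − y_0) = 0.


Tangent line at P: -15*x + 21*y - 12 = 0.

Step 1: f(2, 2) = 0, so P lies on C.
Step 2: partial derivatives
  f_x(x, y) = -6*x**2 + 4*x*y - 2*x - y**2 + y - 1, f_y(x, y) = 2*x**2 - 2*x*y + x + 6*y**2 - 2*y - 1.
  f_x(P) = -15, f_y(P) = 21 (gradient nonzero, so P is smooth).
Step 3: tangent line at P: -15·(x − 2) + 21·(y − 2) = 0.
Expanding: -15*x + 21*y - 12 = 0.


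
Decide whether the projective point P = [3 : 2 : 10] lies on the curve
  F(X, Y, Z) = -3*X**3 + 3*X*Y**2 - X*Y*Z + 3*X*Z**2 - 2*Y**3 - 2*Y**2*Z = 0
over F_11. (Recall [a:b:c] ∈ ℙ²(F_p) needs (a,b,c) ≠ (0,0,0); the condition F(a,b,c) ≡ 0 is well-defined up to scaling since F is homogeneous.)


F(3,2,10) ≡ 6 (mod 11); P is NOT on the curve.

Evaluate F(3, 2, 10) term-by-term (mod 11).
  -3*X**3 ↦ -3·27·1·1 = -81
  3*X*Y**2 ↦ 3·3·4·1 = 36
  -X*Y*Z ↦ -1·3·2·10 = -60
  3*X*Z**2 ↦ 3·3·1·100 = 900
  -2*Y**3 ↦ -2·1·8·1 = -16
  -2*Y**2*Z ↦ -2·1·4·10 = -80
Sum: F(3, 2, 10) = (-81) + (36) + (-60) + (900) + (-16) + (-80) = 699.
Reducing mod 11: 699 ≡ 6 (mod 11).
Since F(a, b, c) ≡ 6 ≠ 0 (mod 11), P does NOT lie on the curve.


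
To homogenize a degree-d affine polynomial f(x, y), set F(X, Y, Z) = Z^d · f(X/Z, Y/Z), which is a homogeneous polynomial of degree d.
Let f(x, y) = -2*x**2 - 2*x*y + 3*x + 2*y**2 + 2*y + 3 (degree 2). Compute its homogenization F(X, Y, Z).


F(X, Y, Z) = -2*X**2 - 2*X*Y + 3*X*Z + 2*Y**2 + 2*Y*Z + 3*Z**2

deg(f) = 2.
Substitute x = X/Z, y = Y/Z into f, then multiply by Z^2.
  monomial -2·x^2·y^0 ↦ -2·X^2·Y^0·Z^0.
  monomial -2·x^1·y^1 ↦ -2·X^1·Y^1·Z^0.
  monomial 3·x^1·y^0 ↦ 3·X^1·Y^0·Z^1.
  monomial 2·x^0·y^2 ↦ 2·X^0·Y^2·Z^0.
  monomial 2·x^0·y^1 ↦ 2·X^0·Y^1·Z^1.
  monomial 3·x^0·y^0 ↦ 3·X^0·Y^0·Z^2.
Collecting: F(X, Y, Z) = -2*X**2 - 2*X*Y + 3*X*Z + 2*Y**2 + 2*Y*Z + 3*Z**2.


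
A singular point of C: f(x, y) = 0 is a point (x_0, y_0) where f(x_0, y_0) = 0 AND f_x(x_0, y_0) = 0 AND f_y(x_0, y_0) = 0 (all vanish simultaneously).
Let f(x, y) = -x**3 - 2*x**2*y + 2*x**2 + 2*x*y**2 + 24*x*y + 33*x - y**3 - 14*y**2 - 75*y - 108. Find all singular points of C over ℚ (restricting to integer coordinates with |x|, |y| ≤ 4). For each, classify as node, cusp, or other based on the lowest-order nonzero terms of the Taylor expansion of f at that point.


Singular points: {(3, -3)}; classification: node.

Compute partial derivatives:
  f_x = -3*x**2 - 4*x*y + 4*x + 2*y**2 + 24*y + 33.
  f_y = -2*x**2 + 4*x*y + 24*x - 3*y**2 - 28*y - 75.
Scan x_0 ∈ {−4, ..., 4}. For each x_0, f_y(x_0, y) is a polynomial in y; find its integer roots y ∈ {−4, ..., 4}, then test f_x and f at those candidates.
  x = -4: f_y(-4, y) = -3*y**2 - 44*y - 203; no integer root y with |y| ≤ 4.
  x = -3: f_y(-3, y) = -3*y**2 - 40*y - 165; no integer root y with |y| ≤ 4.
  x = -2: f_y(-2, y) = -3*y**2 - 36*y - 131; no integer root y with |y| ≤ 4.
  x = -1: f_y(-1, y) = -3*y**2 - 32*y - 101; no integer root y with |y| ≤ 4.
  x = 0: f_y(0, y) = -3*y**2 - 28*y - 75; no integer root y with |y| ≤ 4.
  x = 1: f_y(1, y) = -3*y**2 - 24*y - 53; no integer root y with |y| ≤ 4.
  x = 2: f_y(2, y) = -3*y**2 - 20*y - 35; no integer root y with |y| ≤ 4.
  x = 3: f_y(3, y) = -3*y**2 - 16*y - 21; vanishes at y ∈ {-3}. (3, -3): f_x = 0, f = 0 — SINGULAR.
  x = 4: f_y(4, y) = -3*y**2 - 12*y - 11; no integer root y with |y| ≤ 4.
Only singular point on the grid: (3, -3).
Classify: substitute x = 3 + u, y = -3 + v and expand: f = -u**3 - 2*u**2*v - u**2 + 2*u*v**2 - v**3 + v**2.
No constant or linear terms (consistent with a singular point). Quadratic part: -u**2 + v**2. Cubic part: -u**3 - 2*u**2*v + 2*u*v**2 - v**3.
The quadratic part v**2 - u**2 = (v − u)(v + u) splits into two distinct linear factors, so there are two distinct tangent lines y − -3 = ±(x − 3) — this is a node (ordinary double point).
Classification: node.


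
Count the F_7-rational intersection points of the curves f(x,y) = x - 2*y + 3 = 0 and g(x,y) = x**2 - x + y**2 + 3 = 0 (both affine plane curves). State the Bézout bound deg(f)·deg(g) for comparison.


Common zeros: {(0, 5), (1, 2)}; count = 2; Bézout bound = 2.

deg(f) = 1, deg(g) = 2, so Bézout bound = 2.
Scan x ∈ F_7. For each x, list the y ∈ F_7 with f(x, y) ≡ 0 and those with g(x, y) ≡ 0 (mod 7); the common zeros in that column are the intersection.
  x = 0: f ≡ 0 at y ∈ {5}; g ≡ 0 at y ∈ {2, 5}; common: {5}.
  x = 1: f ≡ 0 at y ∈ {2}; g ≡ 0 at y ∈ {2, 5}; common: {2}.
  x = 2: f ≡ 0 at y ∈ {6}; g ≡ 0 at y ∈ {3, 4}; common: ∅.
  x = 3: f ≡ 0 at y ∈ {3}; g ≡ 0 at y ∈ ∅; common: ∅.
  x = 4: f ≡ 0 at y ∈ {0}; g ≡ 0 at y ∈ ∅; common: ∅.
  x = 5: f ≡ 0 at y ∈ {4}; g ≡ 0 at y ∈ ∅; common: ∅.
  x = 6: f ≡ 0 at y ∈ {1}; g ≡ 0 at y ∈ {3, 4}; common: ∅.
Collecting: common zeros = {(0, 5), (1, 2)}, so the count is 2.
Comparison with the Bézout bound: 2 ≤ 2 = deg(f)·deg(g), as expected for curves with no common component (the bound is attained).
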